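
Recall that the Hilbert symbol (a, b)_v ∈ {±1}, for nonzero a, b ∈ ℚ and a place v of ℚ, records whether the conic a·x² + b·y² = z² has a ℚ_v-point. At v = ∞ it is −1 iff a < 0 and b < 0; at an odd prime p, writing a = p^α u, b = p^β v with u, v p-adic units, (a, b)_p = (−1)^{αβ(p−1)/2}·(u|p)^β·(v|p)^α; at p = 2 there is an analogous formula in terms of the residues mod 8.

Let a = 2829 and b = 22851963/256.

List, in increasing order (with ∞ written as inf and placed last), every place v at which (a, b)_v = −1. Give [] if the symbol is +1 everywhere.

(a, b) ≡ (2829, 43) mod (ℚ^×)²; places V = {2, 3, 23, 41, 43, ∞}.
(a,b)_23: α=1, u≡8; β=0, v≡20 (mod 23); (8|23)=+1, (20|23)=-1; sign (−1)^0·+1^0·-1^1 = -1.
(a,b)_41: α=1, u≡28; β=0, v≡8 (mod 41); (28|41)=-1, (8|41)=+1; sign (−1)^0·-1^0·+1^1 = +1.
(a,b)_3: α=1, u≡1; β=12, v≡1 (mod 3); (1|3)=+1, (1|3)=+1; sign (−1)^0·+1^12·+1^1 = +1.
(a,b)_∞: sgn(2829)=+, sgn(43)=+, so +1.
(a,b)_2: α=0, β=-8; u≡5, v≡3 (mod 8); ε(u)ε(v)=0·1, αω(v)=0·1, βω(u)=-8·1; sum ≡ 0  ⇒  +1.
(a,b)_43: α=0, u≡34; β=1, v≡41 (mod 43); (34|43)=-1, (41|43)=+1; sign (−1)^0·-1^1·+1^0 = -1.
(2829, 43 / ℚ) ramifies at {23, 43}: a division algebra.

[23, 43]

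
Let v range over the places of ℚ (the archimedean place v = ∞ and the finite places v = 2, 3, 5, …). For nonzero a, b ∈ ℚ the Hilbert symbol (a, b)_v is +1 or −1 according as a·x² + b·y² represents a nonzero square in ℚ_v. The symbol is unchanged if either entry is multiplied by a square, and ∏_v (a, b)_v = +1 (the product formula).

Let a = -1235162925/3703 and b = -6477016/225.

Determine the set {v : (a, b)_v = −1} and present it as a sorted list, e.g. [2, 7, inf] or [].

[2, 3, 13, 19, 29, 31, 41, inf]

Mod squares: a ≡ -474411, b ≡ -33046. Check v ∈ {∞, 2, 3, 5, 7, 13, 19, 23, 29, 31, 41}.
v=29: a=29^1·(≡2), b=29^0·(≡14) mod 29; (2|29)=-1, (14|29)=-1; (−1)^{1·0·14}·(-1)^0·(-1)^1 = -1.
v=5: a=5^2·(≡1), b=5^-2·(≡1) mod 5; (1|5)=+1, (1|5)=+1; (−1)^{2·-2·2}·(+1)^-2·(+1)^2 = +1.
v=7: a=7^-1·(≡1), b=7^2·(≡4) mod 7; (1|7)=+1, (4|7)=+1; (−1)^{-1·2·3}·(+1)^2·(+1)^-1 = +1.
v=3: a=3^7·(≡2), b=3^-2·(≡2) mod 3; (2|3)=-1, (2|3)=-1; (−1)^{7·-2·1}·(-1)^-2·(-1)^7 = -1.
v=2: v_2(a)=0, v_2(b)=3; units ≡ 5, 5 (mod 8); ε·ε+αω+βω = 0·0+0·1+3·1 ≡ 1  ⇒  (a,b)_2 = -1.
v=19: a=19^1·(≡9), b=19^0·(≡10) mod 19; (9|19)=+1, (10|19)=-1; (−1)^{1·0·9}·(+1)^0·(-1)^1 = -1.
v=41: a=41^1·(≡20), b=41^1·(≡6) mod 41; (20|41)=+1, (6|41)=-1; (−1)^{1·1·20}·(+1)^1·(-1)^1 = -1.
v=31: a=31^0·(≡17), b=31^1·(≡16) mod 31; (17|31)=-1, (16|31)=+1; (−1)^{0·1·15}·(-1)^1·(+1)^0 = -1.
v=23: a=23^-2·(≡7), b=23^0·(≡11) mod 23; (7|23)=-1, (11|23)=-1; (−1)^{-2·0·11}·(-1)^0·(-1)^-2 = +1.
v=∞: -474411 < 0 and -33046 < 0  ⇒  (a,b)_∞ = -1.
v=13: a=13^0·(≡11), b=13^1·(≡8) mod 13; (11|13)=-1, (8|13)=-1; (−1)^{0·1·6}·(-1)^1·(-1)^0 = -1.
Ram(-474411, -33046) = {2, 3, 13, 19, 29, 31, 41, ∞}; no ℚ_2-point on the conic.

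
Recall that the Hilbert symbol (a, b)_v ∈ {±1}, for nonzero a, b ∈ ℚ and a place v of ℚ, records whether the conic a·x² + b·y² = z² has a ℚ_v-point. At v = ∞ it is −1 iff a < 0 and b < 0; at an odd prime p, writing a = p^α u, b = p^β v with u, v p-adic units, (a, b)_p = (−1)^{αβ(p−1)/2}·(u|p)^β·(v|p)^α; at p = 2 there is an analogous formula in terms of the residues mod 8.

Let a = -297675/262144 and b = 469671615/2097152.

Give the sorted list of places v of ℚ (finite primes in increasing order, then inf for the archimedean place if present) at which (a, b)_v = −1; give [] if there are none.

(a, b) ≡ (-3, 4830) mod (ℚ^×)²; places V = {2, 3, 5, 7, 23, ∞}.
(a,b)_5: α=2, u≡2; β=1, v≡4 (mod 5); (2|5)=-1, (4|5)=+1; sign (−1)^0·-1^1·+1^2 = -1.
(a,b)_23: α=0, u≡17; β=1, v≡2 (mod 23); (17|23)=-1, (2|23)=+1; sign (−1)^0·-1^1·+1^0 = -1.
(a,b)_3: α=5, u≡2; β=5, v≡2 (mod 3); (2|3)=-1, (2|3)=-1; sign (−1)^1·-1^5·-1^5 = -1.
(a,b)_7: α=2, u≡1; β=5, v≡1 (mod 7); (1|7)=+1, (1|7)=+1; sign (−1)^0·+1^5·+1^2 = +1.
(a,b)_2: α=-18, β=-21; u≡5, v≡7 (mod 8); ε(u)ε(v)=0·1, αω(v)=-18·0, βω(u)=-21·1; sum ≡ 1  ⇒  -1.
(a,b)_∞: sgn(-3)=−, sgn(4830)=+, so +1.
Ram(-3, 4830) = {2, 3, 5, 23}; no ℚ_2-point on the conic.

[2, 3, 5, 23]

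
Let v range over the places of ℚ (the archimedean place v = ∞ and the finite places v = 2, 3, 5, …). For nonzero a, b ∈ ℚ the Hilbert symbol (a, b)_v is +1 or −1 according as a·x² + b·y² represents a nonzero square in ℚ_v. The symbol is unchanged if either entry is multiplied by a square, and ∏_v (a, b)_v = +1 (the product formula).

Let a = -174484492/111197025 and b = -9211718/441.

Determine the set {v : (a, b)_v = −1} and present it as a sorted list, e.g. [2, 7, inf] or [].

[2, 47, 53, inf]

Mod squares: a ≡ -403, b ≡ -4982. Check v ∈ {∞, 2, 3, 5, 7, 13, 19, 31, 37, 43, 47, 53}.
v=47: a=47^2·(≡43), b=47^1·(≡5) mod 47; (43|47)=-1, (5|47)=-1; (−1)^{2·1·23}·(-1)^1·(-1)^2 = -1.
v=7: a=7^2·(≡3), b=7^-2·(≡1) mod 7; (3|7)=-1, (1|7)=+1; (−1)^{2·-2·3}·(-1)^-2·(+1)^2 = +1.
v=31: a=31^1·(≡8), b=31^0·(≡8) mod 31; (8|31)=+1, (8|31)=+1; (−1)^{1·0·15}·(+1)^0·(+1)^1 = +1.
v=53: a=53^0·(≡50), b=53^1·(≡2) mod 53; (50|53)=-1, (2|53)=-1; (−1)^{0·1·26}·(-1)^1·(-1)^0 = -1.
v=13: a=13^1·(≡11), b=13^0·(≡9) mod 13; (11|13)=-1, (9|13)=+1; (−1)^{1·0·6}·(-1)^0·(+1)^1 = +1.
v=∞: -403 < 0 and -4982 < 0  ⇒  (a,b)_∞ = -1.
v=43: a=43^0·(≡28), b=43^2·(≡24) mod 43; (28|43)=-1, (24|43)=+1; (−1)^{0·2·21}·(-1)^2·(+1)^0 = +1.
v=3: a=3^-2·(≡2), b=3^-2·(≡1) mod 3; (2|3)=-1, (1|3)=+1; (−1)^{-2·-2·1}·(-1)^-2·(+1)^-2 = +1.
v=19: a=19^-2·(≡2), b=19^0·(≡13) mod 19; (2|19)=-1, (13|19)=-1; (−1)^{-2·0·9}·(-1)^0·(-1)^-2 = +1.
v=5: a=5^-2·(≡3), b=5^0·(≡2) mod 5; (3|5)=-1, (2|5)=-1; (−1)^{-2·0·2}·(-1)^0·(-1)^-2 = +1.
v=2: v_2(a)=2, v_2(b)=1; units ≡ 5, 5 (mod 8); ε·ε+αω+βω = 0·0+2·1+1·1 ≡ 1  ⇒  (a,b)_2 = -1.
v=37: a=37^-2·(≡33), b=37^0·(≡29) mod 37; (33|37)=+1, (29|37)=-1; (−1)^{-2·0·18}·(+1)^0·(-1)^-2 = +1.
|Ram(-403, -4982)| = 4, even; anisotropic at {2, 47, 53, ∞}.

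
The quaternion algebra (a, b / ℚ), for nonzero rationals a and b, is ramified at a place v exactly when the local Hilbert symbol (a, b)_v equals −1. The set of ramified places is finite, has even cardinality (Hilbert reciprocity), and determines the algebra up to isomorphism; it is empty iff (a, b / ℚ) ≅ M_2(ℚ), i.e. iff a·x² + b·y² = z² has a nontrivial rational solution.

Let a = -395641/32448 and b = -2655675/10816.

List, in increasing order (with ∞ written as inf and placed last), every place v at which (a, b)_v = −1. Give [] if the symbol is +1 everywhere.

[3, 11, 29, inf]

(a, b) ≡ (-3, -11803) mod (ℚ^×)²; places V = {2, 3, 5, 11, 13, 17, 29, 37, ∞}.
(a,b)_37: α=2, u≡30; β=1, v≡22 (mod 37); (30|37)=+1, (22|37)=-1; sign (−1)^0·+1^1·-1^2 = +1.
(a,b)_13: α=-2, u≡4; β=-2, v≡9 (mod 13); (4|13)=+1, (9|13)=+1; sign (−1)^0·+1^-2·+1^-2 = +1.
(a,b)_17: α=2, u≡12; β=0, v≡12 (mod 17); (12|17)=-1, (12|17)=-1; sign (−1)^0·-1^0·-1^2 = +1.
(a,b)_2: α=-6, β=-6; u≡5, v≡5 (mod 8); ε(u)ε(v)=0·0, αω(v)=-6·1, βω(u)=-6·1; sum ≡ 0  ⇒  +1.
(a,b)_11: α=0, u≡2; β=1, v≡1 (mod 11); (2|11)=-1, (1|11)=+1; sign (−1)^0·-1^1·+1^0 = -1.
(a,b)_5: α=0, u≡3; β=2, v≡3 (mod 5); (3|5)=-1, (3|5)=-1; sign (−1)^0·-1^2·-1^0 = +1.
(a,b)_29: α=0, u≡27; β=1, v≡22 (mod 29); (27|29)=-1, (22|29)=+1; sign (−1)^0·-1^1·+1^0 = -1.
(a,b)_3: α=-1, u≡2; β=2, v≡2 (mod 3); (2|3)=-1, (2|3)=-1; sign (−1)^0·-1^2·-1^-1 = -1.
(a,b)_∞: sgn(-3)=−, sgn(-11803)=−, so -1.
(-3, -11803 / ℚ) ramifies at {3, 11, 29, ∞}: a division algebra.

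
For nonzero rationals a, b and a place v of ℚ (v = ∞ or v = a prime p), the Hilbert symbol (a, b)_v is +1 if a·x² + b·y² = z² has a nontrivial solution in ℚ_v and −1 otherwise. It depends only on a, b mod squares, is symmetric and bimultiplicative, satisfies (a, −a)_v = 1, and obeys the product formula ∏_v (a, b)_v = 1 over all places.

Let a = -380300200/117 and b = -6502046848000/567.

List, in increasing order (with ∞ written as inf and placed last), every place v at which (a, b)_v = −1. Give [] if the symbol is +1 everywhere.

[2, 17, 19, inf]

Mod squares: a ≡ -58786, b ≡ -7315. Check v ∈ {∞, 2, 3, 5, 7, 11, 13, 17, 19, 29}.
v=3: a=3^-2·(≡2), b=3^-4·(≡2) mod 3; (2|3)=-1, (2|3)=-1; (−1)^{-2·-4·1}·(-1)^-4·(-1)^-2 = +1.
v=7: a=7^1·(≡2), b=7^-1·(≡6) mod 7; (2|7)=+1, (6|7)=-1; (−1)^{1·-1·3}·(+1)^-1·(-1)^1 = +1.
v=2: v_2(a)=3, v_2(b)=10; units ≡ 7, 5 (mod 8); ε·ε+αω+βω = 1·0+3·1+10·0 ≡ 1  ⇒  (a,b)_2 = -1.
v=29: a=29^2·(≡26), b=29^2·(≡5) mod 29; (26|29)=-1, (5|29)=+1; (−1)^{2·2·14}·(-1)^2·(+1)^2 = +1.
v=∞: -58786 < 0 and -7315 < 0  ⇒  (a,b)_∞ = -1.
v=11: a=11^0·(≡4), b=11^1·(≡8) mod 11; (4|11)=+1, (8|11)=-1; (−1)^{0·1·5}·(+1)^1·(-1)^0 = +1.
v=13: a=13^-1·(≡5), b=13^0·(≡3) mod 13; (5|13)=-1, (3|13)=+1; (−1)^{-1·0·6}·(-1)^0·(+1)^-1 = +1.
v=5: a=5^2·(≡1), b=5^3·(≡3) mod 5; (1|5)=+1, (3|5)=-1; (−1)^{2·3·2}·(+1)^3·(-1)^2 = +1.
v=17: a=17^1·(≡14), b=17^2·(≡10) mod 17; (14|17)=-1, (10|17)=-1; (−1)^{1·2·8}·(-1)^2·(-1)^1 = -1.
v=19: a=19^1·(≡18), b=19^1·(≡8) mod 19; (18|19)=-1, (8|19)=-1; (−1)^{1·1·9}·(-1)^1·(-1)^1 = -1.
|Ram(-58786, -7315)| = 4, even; anisotropic at {2, 17, 19, ∞}.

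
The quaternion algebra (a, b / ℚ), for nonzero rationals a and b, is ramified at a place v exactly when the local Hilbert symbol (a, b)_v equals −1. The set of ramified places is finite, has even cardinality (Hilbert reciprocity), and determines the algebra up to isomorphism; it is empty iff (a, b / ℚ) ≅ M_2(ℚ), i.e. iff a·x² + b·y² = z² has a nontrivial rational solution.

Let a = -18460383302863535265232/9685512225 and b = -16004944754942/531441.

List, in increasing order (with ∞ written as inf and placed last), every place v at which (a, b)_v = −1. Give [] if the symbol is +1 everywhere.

(a, b) ≡ (-133, -62) mod (ℚ^×)²; places V = {2, 3, 5, 7, 11, 13, 17, 19, 31, ∞}.
(a,b)_13: α=2, u≡4; β=2, v≡10 (mod 13); (4|13)=+1, (10|13)=+1; sign (−1)^0·+1^2·+1^2 = +1.
(a,b)_17: α=4, u≡12; β=2, v≡10 (mod 17); (12|17)=-1, (10|17)=-1; sign (−1)^0·-1^2·-1^4 = +1.
(a,b)_3: α=-18, u≡2; β=-12, v≡1 (mod 3); (2|3)=-1, (1|3)=+1; sign (−1)^0·-1^-12·+1^-18 = +1.
(a,b)_5: α=-2, u≡2; β=0, v≡3 (mod 5); (2|5)=-1, (3|5)=-1; sign (−1)^0·-1^0·-1^-2 = +1.
(a,b)_∞: sgn(-133)=−, sgn(-62)=−, so -1.
(a,b)_2: α=4, β=1; u≡3, v≡1 (mod 8); ε(u)ε(v)=1·0, αω(v)=4·0, βω(u)=1·1; sum ≡ 1  ⇒  -1.
(a,b)_19: α=3, u≡3; β=2, v≡2 (mod 19); (3|19)=-1, (2|19)=-1; sign (−1)^0·-1^2·-1^3 = -1.
(a,b)_7: α=1, u≡4; β=0, v≡4 (mod 7); (4|7)=+1, (4|7)=+1; sign (−1)^0·+1^0·+1^1 = +1.
(a,b)_11: α=6, u≡8; β=4, v≡4 (mod 11); (8|11)=-1, (4|11)=+1; sign (−1)^0·-1^4·+1^6 = +1.
(a,b)_31: α=2, u≡13; β=1, v≡24 (mod 31); (13|31)=-1, (24|31)=-1; sign (−1)^0·-1^1·-1^2 = -1.
|Ram(-133, -62)| = 4, even; anisotropic at {2, 19, 31, ∞}.

[2, 19, 31, inf]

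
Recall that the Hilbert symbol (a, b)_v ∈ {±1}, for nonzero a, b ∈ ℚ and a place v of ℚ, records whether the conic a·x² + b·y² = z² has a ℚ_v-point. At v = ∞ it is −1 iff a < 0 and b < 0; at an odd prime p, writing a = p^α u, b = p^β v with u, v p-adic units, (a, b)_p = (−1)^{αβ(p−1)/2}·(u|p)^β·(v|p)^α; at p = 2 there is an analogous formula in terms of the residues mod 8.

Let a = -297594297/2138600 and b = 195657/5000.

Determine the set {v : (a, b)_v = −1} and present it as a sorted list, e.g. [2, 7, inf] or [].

[2, 37]

(a, b) ≡ (-2442, 66) mod (ℚ^×)²; places V = {2, 3, 5, 7, 11, 13, 17, 37, ∞}.
(a,b)_2: α=-3, β=-3; u≡3, v≡1 (mod 8); ε(u)ε(v)=1·0, αω(v)=-3·0, βω(u)=-3·1; sum ≡ 1  ⇒  -1.
(a,b)_5: α=-2, u≡2; β=-4, v≡4 (mod 5); (2|5)=-1, (4|5)=+1; sign (−1)^0·-1^-4·+1^-2 = +1.
(a,b)_13: α=2, u≡6; β=0, v≡9 (mod 13); (6|13)=-1, (9|13)=+1; sign (−1)^0·-1^0·+1^2 = +1.
(a,b)_11: α=3, u≡5; β=3, v≡8 (mod 11); (5|11)=+1, (8|11)=-1; sign (−1)^1·+1^3·-1^3 = +1.
(a,b)_7: α=2, u≡4; β=2, v≡5 (mod 7); (4|7)=+1, (5|7)=-1; sign (−1)^0·+1^2·-1^2 = +1.
(a,b)_∞: sgn(-2442)=−, sgn(66)=+, so +1.
(a,b)_17: α=-2, u≡14; β=0, v≡2 (mod 17); (14|17)=-1, (2|17)=+1; sign (−1)^0·-1^0·+1^-2 = +1.
(a,b)_3: α=3, u≡2; β=1, v≡1 (mod 3); (2|3)=-1, (1|3)=+1; sign (−1)^1·-1^1·+1^3 = +1.
(a,b)_37: α=-1, u≡24; β=0, v≡15 (mod 37); (24|37)=-1, (15|37)=-1; sign (−1)^0·-1^0·-1^-1 = -1.
Ram(-2442, 66) = {2, 37}; no ℚ_2-point on the conic.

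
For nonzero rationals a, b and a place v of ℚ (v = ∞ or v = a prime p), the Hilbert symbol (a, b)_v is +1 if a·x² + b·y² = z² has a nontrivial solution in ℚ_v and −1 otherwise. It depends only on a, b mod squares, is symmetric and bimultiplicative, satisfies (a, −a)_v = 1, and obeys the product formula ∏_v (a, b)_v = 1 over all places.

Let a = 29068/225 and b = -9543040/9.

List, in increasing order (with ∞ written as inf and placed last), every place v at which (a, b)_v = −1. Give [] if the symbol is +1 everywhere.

(a, b) ≡ (43, -149110) mod (ℚ^×)²; places V = {2, 3, 5, 13, 31, 37, 43, ∞}.
(a,b)_∞: sgn(43)=+, sgn(-149110)=−, so +1.
(a,b)_2: α=2, β=7; u≡3, v≡5 (mod 8); ε(u)ε(v)=1·0, αω(v)=2·1, βω(u)=7·1; sum ≡ 1  ⇒  -1.
(a,b)_37: α=0, u≡20; β=1, v≡9 (mod 37); (20|37)=-1, (9|37)=+1; sign (−1)^0·-1^1·+1^0 = -1.
(a,b)_3: α=-2, u≡1; β=-2, v≡2 (mod 3); (1|3)=+1, (2|3)=-1; sign (−1)^0·+1^-2·-1^-2 = +1.
(a,b)_5: α=-2, u≡2; β=1, v≡3 (mod 5); (2|5)=-1, (3|5)=-1; sign (−1)^0·-1^1·-1^-2 = -1.
(a,b)_13: α=2, u≡4; β=1, v≡12 (mod 13); (4|13)=+1, (12|13)=+1; sign (−1)^0·+1^1·+1^2 = +1.
(a,b)_31: α=0, u≡22; β=1, v≡23 (mod 31); (22|31)=-1, (23|31)=-1; sign (−1)^0·-1^1·-1^0 = -1.
(a,b)_43: α=1, u≡16; β=0, v≡4 (mod 43); (16|43)=+1, (4|43)=+1; sign (−1)^0·+1^0·+1^1 = +1.
|Ram(43, -149110)| = 4, even; anisotropic at {2, 5, 31, 37}.

[2, 5, 31, 37]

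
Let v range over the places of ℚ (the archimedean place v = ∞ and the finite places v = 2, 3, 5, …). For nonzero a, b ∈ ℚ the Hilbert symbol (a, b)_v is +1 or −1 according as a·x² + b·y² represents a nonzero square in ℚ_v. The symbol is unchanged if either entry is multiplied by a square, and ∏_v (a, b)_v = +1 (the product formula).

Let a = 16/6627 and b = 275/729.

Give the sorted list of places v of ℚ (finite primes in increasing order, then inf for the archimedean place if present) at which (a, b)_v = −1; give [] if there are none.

Mod squares: a ≡ 3, b ≡ 11. Check v ∈ {∞, 2, 3, 5, 11, 47}.
v=47: a=47^-2·(≡21), b=47^0·(≡33) mod 47; (21|47)=+1, (33|47)=-1; (−1)^{-2·0·23}·(+1)^0·(-1)^-2 = +1.
v=5: a=5^0·(≡3), b=5^2·(≡4) mod 5; (3|5)=-1, (4|5)=+1; (−1)^{0·2·2}·(-1)^2·(+1)^0 = +1.
v=11: a=11^0·(≡1), b=11^1·(≡1) mod 11; (1|11)=+1, (1|11)=+1; (−1)^{0·1·5}·(+1)^1·(+1)^0 = +1.
v=2: v_2(a)=4, v_2(b)=0; units ≡ 3, 3 (mod 8); ε·ε+αω+βω = 1·1+4·1+0·1 ≡ 1  ⇒  (a,b)_2 = -1.
v=∞: 3 > 0 and 11 > 0  ⇒  (a,b)_∞ = +1.
v=3: a=3^-1·(≡1), b=3^-6·(≡2) mod 3; (1|3)=+1, (2|3)=-1; (−1)^{-1·-6·1}·(+1)^-6·(-1)^-1 = -1.
(3, 11 / ℚ) ramifies at {2, 3}: a division algebra.

[2, 3]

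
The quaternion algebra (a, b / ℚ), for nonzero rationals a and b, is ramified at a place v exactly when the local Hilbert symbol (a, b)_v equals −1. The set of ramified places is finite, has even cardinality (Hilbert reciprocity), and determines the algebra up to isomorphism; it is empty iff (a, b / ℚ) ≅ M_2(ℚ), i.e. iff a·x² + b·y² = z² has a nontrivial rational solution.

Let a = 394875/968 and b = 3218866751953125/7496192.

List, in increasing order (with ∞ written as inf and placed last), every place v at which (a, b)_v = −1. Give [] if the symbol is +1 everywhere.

[3, 5, 7, 13]

(a, b) ≡ (390, 2730) mod (ℚ^×)²; places V = {2, 3, 5, 7, 11, 13, ∞}.
(a,b)_13: α=1, u≡12; β=3, v≡5 (mod 13); (12|13)=+1, (5|13)=-1; sign (−1)^0·+1^3·-1^1 = -1.
(a,b)_∞: sgn(390)=+, sgn(2730)=+, so +1.
(a,b)_5: α=3, u≡3; β=9, v≡1 (mod 5); (3|5)=-1, (1|5)=+1; sign (−1)^0·-1^9·+1^3 = -1.
(a,b)_2: α=-3, β=-9; u≡3, v≡5 (mod 8); ε(u)ε(v)=1·0, αω(v)=-3·1, βω(u)=-9·1; sum ≡ 0  ⇒  +1.
(a,b)_3: α=5, u≡1; β=7, v≡1 (mod 3); (1|3)=+1, (1|3)=+1; sign (−1)^1·+1^7·+1^5 = -1.
(a,b)_11: α=-2, u≡1; β=-4, v≡7 (mod 11); (1|11)=+1, (7|11)=-1; sign (−1)^0·+1^-4·-1^-2 = +1.
(a,b)_7: α=0, u≡6; β=3, v≡6 (mod 7); (6|7)=-1, (6|7)=-1; sign (−1)^0·-1^3·-1^0 = -1.
Ram(390, 2730) = {3, 5, 7, 13}; no ℚ_3-point on the conic.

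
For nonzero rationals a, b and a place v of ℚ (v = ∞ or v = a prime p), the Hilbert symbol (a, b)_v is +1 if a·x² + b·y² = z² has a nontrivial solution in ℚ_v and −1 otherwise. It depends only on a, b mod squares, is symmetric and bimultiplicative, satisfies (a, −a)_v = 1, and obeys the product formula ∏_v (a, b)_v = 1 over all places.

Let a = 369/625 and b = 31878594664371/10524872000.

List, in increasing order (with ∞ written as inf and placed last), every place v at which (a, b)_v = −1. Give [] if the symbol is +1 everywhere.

[19, 41]

(a, b) ≡ (41, 3895) mod (ℚ^×)²; places V = {2, 3, 5, 7, 13, 19, 31, 37, 41, ∞}.
(a,b)_7: α=0, u≡6; β=2, v≡3 (mod 7); (6|7)=-1, (3|7)=-1; sign (−1)^0·-1^2·-1^0 = +1.
(a,b)_∞: sgn(41)=+, sgn(3895)=+, so +1.
(a,b)_13: α=0, u≡5; β=4, v≡2 (mod 13); (5|13)=-1, (2|13)=-1; sign (−1)^0·-1^4·-1^0 = +1.
(a,b)_5: α=-4, u≡4; β=-3, v≡1 (mod 5); (4|5)=+1, (1|5)=+1; sign (−1)^0·+1^-3·+1^-4 = +1.
(a,b)_19: α=0, u≡15; β=3, v≡3 (mod 19); (15|19)=-1, (3|19)=-1; sign (−1)^0·-1^3·-1^0 = -1.
(a,b)_31: α=0, u≡18; β=-2, v≡18 (mod 31); (18|31)=+1, (18|31)=+1; sign (−1)^0·+1^-2·+1^0 = +1.
(a,b)_3: α=2, u≡2; β=4, v≡1 (mod 3); (2|3)=-1, (1|3)=+1; sign (−1)^0·-1^4·+1^2 = +1.
(a,b)_2: α=0, β=-6; u≡1, v≡7 (mod 8); ε(u)ε(v)=0·1, αω(v)=0·0, βω(u)=-6·0; sum ≡ 0  ⇒  +1.
(a,b)_41: α=1, u≡5; β=1, v≡12 (mod 41); (5|41)=+1, (12|41)=-1; sign (−1)^0·+1^1·-1^1 = -1.
(a,b)_37: α=0, u≡28; β=-2, v≡25 (mod 37); (28|37)=+1, (25|37)=+1; sign (−1)^0·+1^-2·+1^0 = +1.
Ram(41, 3895) = {19, 41}; no ℚ_19-point on the conic.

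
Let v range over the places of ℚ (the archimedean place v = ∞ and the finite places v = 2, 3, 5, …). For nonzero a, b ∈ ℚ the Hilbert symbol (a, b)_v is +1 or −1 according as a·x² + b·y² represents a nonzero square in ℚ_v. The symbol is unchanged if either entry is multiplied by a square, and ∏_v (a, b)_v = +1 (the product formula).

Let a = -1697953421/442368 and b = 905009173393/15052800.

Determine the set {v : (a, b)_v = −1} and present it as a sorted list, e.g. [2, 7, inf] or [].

(a, b) ≡ (-1887, 1005771) mod (ℚ^×)²; places V = {2, 3, 5, 7, 13, 17, 31, 37, 41, 53, ∞}.
(a,b)_41: α=0, u≡2; β=1, v≡15 (mod 41); (2|41)=+1, (15|41)=-1; sign (−1)^0·+1^1·-1^0 = +1.
(a,b)_31: α=2, u≡8; β=2, v≡16 (mod 31); (8|31)=+1, (16|31)=+1; sign (−1)^0·+1^2·+1^2 = +1.
(a,b)_37: α=1, u≡22; β=1, v≡27 (mod 37); (22|37)=-1, (27|37)=+1; sign (−1)^0·-1^1·+1^1 = -1.
(a,b)_7: α=0, u≡6; β=-2, v≡2 (mod 7); (6|7)=-1, (2|7)=+1; sign (−1)^0·-1^-2·+1^0 = +1.
(a,b)_3: α=-3, u≡1; β=-1, v≡1 (mod 3); (1|3)=+1, (1|3)=+1; sign (−1)^1·+1^-1·+1^-3 = -1.
(a,b)_5: α=0, u≡3; β=-2, v≡4 (mod 5); (3|5)=-1, (4|5)=+1; sign (−1)^0·-1^-2·+1^0 = +1.
(a,b)_17: α=1, u≡1; β=1, v≡5 (mod 17); (1|17)=+1, (5|17)=-1; sign (−1)^0·+1^1·-1^1 = -1.
(a,b)_2: α=-14, β=-12; u≡1, v≡3 (mod 8); ε(u)ε(v)=0·1, αω(v)=-14·1, βω(u)=-12·0; sum ≡ 0  ⇒  +1.
(a,b)_∞: sgn(-1887)=−, sgn(1005771)=+, so +1.
(a,b)_53: α=2, u≡14; β=2, v≡13 (mod 53); (14|53)=-1, (13|53)=+1; sign (−1)^0·-1^2·+1^2 = +1.
(a,b)_13: α=0, u≡11; β=1, v≡9 (mod 13); (11|13)=-1, (9|13)=+1; sign (−1)^0·-1^1·+1^0 = -1.
|Ram(-1887, 1005771)| = 4, even; anisotropic at {3, 13, 17, 37}.

[3, 13, 17, 37]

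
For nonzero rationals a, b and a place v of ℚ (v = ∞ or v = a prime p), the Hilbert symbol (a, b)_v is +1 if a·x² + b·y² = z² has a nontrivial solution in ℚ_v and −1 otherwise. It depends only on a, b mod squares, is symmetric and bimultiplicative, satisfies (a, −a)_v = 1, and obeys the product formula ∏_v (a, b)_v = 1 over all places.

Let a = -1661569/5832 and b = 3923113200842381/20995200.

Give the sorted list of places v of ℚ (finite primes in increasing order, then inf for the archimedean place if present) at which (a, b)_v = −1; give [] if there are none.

[2, 13]

(a, b) ≡ (-3458, 58) mod (ℚ^×)²; places V = {2, 3, 5, 7, 13, 19, 29, 31, ∞}.
(a,b)_∞: sgn(-3458)=−, sgn(58)=+, so +1.
(a,b)_19: α=1, u≡13; β=2, v≡16 (mod 19); (13|19)=-1, (16|19)=+1; sign (−1)^0·-1^2·+1^1 = +1.
(a,b)_7: α=1, u≡3; β=4, v≡1 (mod 7); (3|7)=-1, (1|7)=+1; sign (−1)^0·-1^4·+1^1 = +1.
(a,b)_3: α=-6, u≡1; β=-8, v≡1 (mod 3); (1|3)=+1, (1|3)=+1; sign (−1)^0·+1^-8·+1^-6 = +1.
(a,b)_5: α=0, u≡3; β=-2, v≡2 (mod 5); (3|5)=-1, (2|5)=-1; sign (−1)^0·-1^-2·-1^0 = +1.
(a,b)_13: α=1, u≡2; β=2, v≡2 (mod 13); (2|13)=-1, (2|13)=-1; sign (−1)^0·-1^2·-1^1 = -1.
(a,b)_31: α=2, u≡25; β=4, v≡6 (mod 31); (25|31)=+1, (6|31)=-1; sign (−1)^0·+1^4·-1^2 = +1.
(a,b)_2: α=-3, β=-7; u≡7, v≡5 (mod 8); ε(u)ε(v)=1·0, αω(v)=-3·1, βω(u)=-7·0; sum ≡ 1  ⇒  -1.
(a,b)_29: α=0, u≡5; β=1, v≡27 (mod 29); (5|29)=+1, (27|29)=-1; sign (−1)^0·+1^1·-1^0 = +1.
|Ram(-3458, 58)| = 2, even; anisotropic at {2, 13}.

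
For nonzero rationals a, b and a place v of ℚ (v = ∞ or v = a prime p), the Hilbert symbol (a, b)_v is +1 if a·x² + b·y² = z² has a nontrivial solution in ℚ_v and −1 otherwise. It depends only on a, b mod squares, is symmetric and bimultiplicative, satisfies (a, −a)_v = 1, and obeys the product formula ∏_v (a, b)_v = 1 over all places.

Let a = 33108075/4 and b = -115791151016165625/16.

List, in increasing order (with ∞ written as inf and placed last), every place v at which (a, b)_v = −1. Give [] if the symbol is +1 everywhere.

(a, b) ≡ (3003, -385) mod (ℚ^×)²; places V = {2, 3, 5, 7, 11, 13, ∞}.
(a,b)_3: α=3, u≡2; β=4, v≡2 (mod 3); (2|3)=-1, (2|3)=-1; sign (−1)^0·-1^4·-1^3 = -1.
(a,b)_7: α=3, u≡4; β=5, v≡2 (mod 7); (4|7)=+1, (2|7)=+1; sign (−1)^1·+1^5·+1^3 = -1.
(a,b)_11: α=1, u≡4; β=5, v≡1 (mod 11); (4|11)=+1, (1|11)=+1; sign (−1)^1·+1^5·+1^1 = -1.
(a,b)_2: α=-2, β=-4; u≡3, v≡7 (mod 8); ε(u)ε(v)=1·1, αω(v)=-2·0, βω(u)=-4·1; sum ≡ 1  ⇒  -1.
(a,b)_∞: sgn(3003)=+, sgn(-385)=−, so +1.
(a,b)_5: α=2, u≡2; β=5, v≡2 (mod 5); (2|5)=-1, (2|5)=-1; sign (−1)^0·-1^5·-1^2 = -1.
(a,b)_13: α=1, u≡9; β=2, v≡5 (mod 13); (9|13)=+1, (5|13)=-1; sign (−1)^0·+1^2·-1^1 = -1.
Ram(3003, -385) = {2, 3, 5, 7, 11, 13}; no ℚ_2-point on the conic.

[2, 3, 5, 7, 11, 13]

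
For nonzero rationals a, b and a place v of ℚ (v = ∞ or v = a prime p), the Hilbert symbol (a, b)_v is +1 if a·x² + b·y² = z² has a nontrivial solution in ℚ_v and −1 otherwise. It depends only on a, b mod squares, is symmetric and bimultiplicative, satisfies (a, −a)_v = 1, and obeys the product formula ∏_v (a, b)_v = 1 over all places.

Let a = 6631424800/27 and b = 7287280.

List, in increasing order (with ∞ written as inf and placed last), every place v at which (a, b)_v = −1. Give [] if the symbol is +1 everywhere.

Mod squares: a ≡ 6006, b ≡ 55. Check v ∈ {∞, 2, 3, 5, 7, 11, 13}.
v=11: a=11^1·(≡8), b=11^1·(≡5) mod 11; (8|11)=-1, (5|11)=+1; (−1)^{1·1·5}·(-1)^1·(+1)^1 = +1.
v=2: v_2(a)=5, v_2(b)=4; units ≡ 3, 7 (mod 8); ε·ε+αω+βω = 1·1+5·0+4·1 ≡ 1  ⇒  (a,b)_2 = -1.
v=3: a=3^-3·(≡1), b=3^0·(≡1) mod 3; (1|3)=+1, (1|3)=+1; (−1)^{-3·0·1}·(+1)^0·(+1)^-3 = +1.
v=13: a=13^3·(≡8), b=13^2·(≡12) mod 13; (8|13)=-1, (12|13)=+1; (−1)^{3·2·6}·(-1)^2·(+1)^3 = +1.
v=∞: 6006 > 0 and 55 > 0  ⇒  (a,b)_∞ = +1.
v=5: a=5^2·(≡1), b=5^1·(≡1) mod 5; (1|5)=+1, (1|5)=+1; (−1)^{2·1·2}·(+1)^1·(+1)^2 = +1.
v=7: a=7^3·(≡1), b=7^2·(≡5) mod 7; (1|7)=+1, (5|7)=-1; (−1)^{3·2·3}·(+1)^2·(-1)^3 = -1.
Ram(6006, 55) = {2, 7}; no ℚ_2-point on the conic.

[2, 7]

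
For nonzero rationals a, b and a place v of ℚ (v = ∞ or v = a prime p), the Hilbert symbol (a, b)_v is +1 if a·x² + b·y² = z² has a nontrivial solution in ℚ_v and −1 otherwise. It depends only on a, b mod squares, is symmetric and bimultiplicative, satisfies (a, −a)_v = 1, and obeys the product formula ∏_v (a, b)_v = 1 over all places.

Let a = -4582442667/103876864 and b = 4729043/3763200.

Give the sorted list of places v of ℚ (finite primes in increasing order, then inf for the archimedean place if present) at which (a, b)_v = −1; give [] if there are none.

(a, b) ≡ (-3, 969) mod (ℚ^×)²; places V = {2, 3, 5, 7, 11, 13, 17, 19, ∞}.
(a,b)_2: α=-8, β=-10; u≡5, v≡1 (mod 8); ε(u)ε(v)=0·0, αω(v)=-8·0, βω(u)=-10·1; sum ≡ 0  ⇒  +1.
(a,b)_11: α=4, u≡6; β=4, v≡4 (mod 11); (6|11)=-1, (4|11)=+1; sign (−1)^0·-1^4·+1^4 = +1.
(a,b)_17: α=2, u≡12; β=1, v≡12 (mod 17); (12|17)=-1, (12|17)=-1; sign (−1)^0·-1^1·-1^2 = -1.
(a,b)_7: α=-4, u≡4; β=-2, v≡6 (mod 7); (4|7)=+1, (6|7)=-1; sign (−1)^0·+1^-2·-1^-4 = +1.
(a,b)_3: α=1, u≡2; β=-1, v≡2 (mod 3); (2|3)=-1, (2|3)=-1; sign (−1)^1·-1^-1·-1^1 = -1.
(a,b)_19: α=2, u≡11; β=1, v≡18 (mod 19); (11|19)=+1, (18|19)=-1; sign (−1)^0·+1^1·-1^2 = +1.
(a,b)_13: α=-2, u≡1; β=0, v≡6 (mod 13); (1|13)=+1, (6|13)=-1; sign (−1)^0·+1^0·-1^-2 = +1.
(a,b)_5: α=0, u≡2; β=-2, v≡1 (mod 5); (2|5)=-1, (1|5)=+1; sign (−1)^0·-1^-2·+1^0 = +1.
(a,b)_∞: sgn(-3)=−, sgn(969)=+, so +1.
Ram(-3, 969) = {3, 17}; no ℚ_3-point on the conic.

[3, 17]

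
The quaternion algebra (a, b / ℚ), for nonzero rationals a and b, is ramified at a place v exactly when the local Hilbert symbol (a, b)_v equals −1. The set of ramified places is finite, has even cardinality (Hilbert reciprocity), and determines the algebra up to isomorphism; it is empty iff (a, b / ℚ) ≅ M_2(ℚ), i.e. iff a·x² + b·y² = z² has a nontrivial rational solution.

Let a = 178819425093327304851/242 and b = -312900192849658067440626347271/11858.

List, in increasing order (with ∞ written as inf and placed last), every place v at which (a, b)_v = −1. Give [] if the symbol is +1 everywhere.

(a, b) ≡ (4982, -23902) mod (ℚ^×)²; places V = {2, 3, 7, 11, 17, 19, 23, 37, 47, 53, ∞}.
(a,b)_∞: sgn(4982)=+, sgn(-23902)=−, so +1.
(a,b)_37: α=2, u≡22; β=3, v≡14 (mod 37); (22|37)=-1, (14|37)=-1; sign (−1)^0·-1^3·-1^2 = -1.
(a,b)_53: α=3, u≡45; β=4, v≡36 (mod 53); (45|53)=-1, (36|53)=+1; sign (−1)^0·-1^4·+1^3 = +1.
(a,b)_3: α=4, u≡2; β=2, v≡2 (mod 3); (2|3)=-1, (2|3)=-1; sign (−1)^0·-1^2·-1^4 = +1.
(a,b)_19: α=2, u≡6; β=3, v≡18 (mod 19); (6|19)=+1, (18|19)=-1; sign (−1)^0·+1^3·-1^2 = +1.
(a,b)_17: α=2, u≡4; β=3, v≡7 (mod 17); (4|17)=+1, (7|17)=-1; sign (−1)^0·+1^3·-1^2 = +1.
(a,b)_23: α=0, u≡22; β=2, v≡13 (mod 23); (22|23)=-1, (13|23)=+1; sign (−1)^0·-1^2·+1^0 = +1.
(a,b)_2: α=-1, β=-1; u≡3, v≡1 (mod 8); ε(u)ε(v)=1·0, αω(v)=-1·0, βω(u)=-1·1; sum ≡ 1  ⇒  -1.
(a,b)_47: α=3, u≡1; β=4, v≡42 (mod 47); (1|47)=+1, (42|47)=+1; sign (−1)^0·+1^4·+1^3 = +1.
(a,b)_7: α=0, u≡3; β=-2, v≡5 (mod 7); (3|7)=-1, (5|7)=-1; sign (−1)^0·-1^-2·-1^0 = +1.
(a,b)_11: α=-2, u≡2; β=-2, v≡5 (mod 11); (2|11)=-1, (5|11)=+1; sign (−1)^0·-1^-2·+1^-2 = +1.
Ram(4982, -23902) = {2, 37}; no ℚ_2-point on the conic.

[2, 37]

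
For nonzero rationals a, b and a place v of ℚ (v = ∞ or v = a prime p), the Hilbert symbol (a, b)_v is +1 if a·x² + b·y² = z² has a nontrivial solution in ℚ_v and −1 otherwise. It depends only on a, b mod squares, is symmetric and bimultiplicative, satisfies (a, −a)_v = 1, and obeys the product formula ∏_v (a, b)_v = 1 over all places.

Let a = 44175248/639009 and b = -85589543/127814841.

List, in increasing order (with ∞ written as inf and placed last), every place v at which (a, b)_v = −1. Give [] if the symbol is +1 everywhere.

(a, b) ≡ (2737, -84847) mod (ℚ^×)²; places V = {2, 3, 7, 11, 13, 17, 23, 31, ∞}.
(a,b)_2: α=4, β=0; u≡1, v≡1 (mod 8); ε(u)ε(v)=0·0, αω(v)=4·0, βω(u)=0·0; sum ≡ 0  ⇒  +1.
(a,b)_7: α=-3, u≡5; β=-1, v≡3 (mod 7); (5|7)=-1, (3|7)=-1; sign (−1)^1·-1^-1·-1^-3 = -1.
(a,b)_11: α=0, u≡5; β=-2, v≡8 (mod 11); (5|11)=+1, (8|11)=-1; sign (−1)^0·+1^-2·-1^0 = +1.
(a,b)_3: α=-4, u≡1; β=-8, v≡2 (mod 3); (1|3)=+1, (2|3)=-1; sign (−1)^0·+1^-8·-1^-4 = +1.
(a,b)_∞: sgn(2737)=+, sgn(-84847)=−, so +1.
(a,b)_13: α=2, u≡2; β=2, v≡3 (mod 13); (2|13)=-1, (3|13)=+1; sign (−1)^0·-1^2·+1^2 = +1.
(a,b)_31: α=2, u≡25; β=3, v≡6 (mod 31); (25|31)=+1, (6|31)=-1; sign (−1)^0·+1^3·-1^2 = +1.
(a,b)_23: α=-1, u≡1; β=-1, v≡11 (mod 23); (1|23)=+1, (11|23)=-1; sign (−1)^1·+1^-1·-1^-1 = +1.
(a,b)_17: α=1, u≡2; β=1, v≡7 (mod 17); (2|17)=+1, (7|17)=-1; sign (−1)^0·+1^1·-1^1 = -1.
|Ram(2737, -84847)| = 2, even; anisotropic at {7, 17}.

[7, 17]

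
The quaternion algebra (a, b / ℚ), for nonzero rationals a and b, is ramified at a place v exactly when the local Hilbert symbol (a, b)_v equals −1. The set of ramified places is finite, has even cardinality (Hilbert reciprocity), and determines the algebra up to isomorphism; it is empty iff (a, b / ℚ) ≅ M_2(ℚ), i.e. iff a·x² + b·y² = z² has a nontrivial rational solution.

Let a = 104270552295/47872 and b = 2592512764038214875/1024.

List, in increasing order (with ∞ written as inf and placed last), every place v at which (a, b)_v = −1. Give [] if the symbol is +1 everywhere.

[3, 5, 17, 43]

Mod squares: a ≡ 1102300485, b ≡ 555. Check v ∈ {∞, 2, 3, 5, 7, 11, 13, 17, 19, 37, 43}.
v=3: a=3^1·(≡2), b=3^5·(≡2) mod 3; (2|3)=-1, (2|3)=-1; (−1)^{1·5·1}·(-1)^5·(-1)^1 = -1.
v=2: v_2(a)=-8, v_2(b)=-10; units ≡ 5, 3 (mod 8); ε·ε+αω+βω = 0·1+-8·1+-10·1 ≡ 0  ⇒  (a,b)_2 = +1.
v=17: a=17^-1·(≡15), b=17^0·(≡11) mod 17; (15|17)=+1, (11|17)=-1; (−1)^{-1·0·8}·(+1)^0·(-1)^-1 = -1.
v=11: a=11^-1·(≡9), b=11^2·(≡5) mod 11; (9|11)=+1, (5|11)=+1; (−1)^{-1·2·5}·(+1)^2·(+1)^-1 = +1.
v=19: a=19^3·(≡13), b=19^2·(≡9) mod 19; (13|19)=-1, (9|19)=+1; (−1)^{3·2·9}·(-1)^2·(+1)^3 = +1.
v=13: a=13^1·(≡12), b=13^4·(≡1) mod 13; (12|13)=+1, (1|13)=+1; (−1)^{1·4·6}·(+1)^4·(+1)^1 = +1.
v=5: a=5^1·(≡2), b=5^3·(≡1) mod 5; (2|5)=-1, (1|5)=+1; (−1)^{1·3·2}·(-1)^3·(+1)^1 = -1.
v=∞: 1102300485 > 0 and 555 > 0  ⇒  (a,b)_∞ = +1.
v=43: a=43^1·(≡31), b=43^2·(≡3) mod 43; (31|43)=+1, (3|43)=-1; (−1)^{1·2·21}·(+1)^2·(-1)^1 = -1.
v=7: a=7^2·(≡5), b=7^0·(≡2) mod 7; (5|7)=-1, (2|7)=+1; (−1)^{2·0·3}·(-1)^0·(+1)^2 = +1.
v=37: a=37^1·(≡22), b=37^1·(≡29) mod 37; (22|37)=-1, (29|37)=-1; (−1)^{1·1·18}·(-1)^1·(-1)^1 = +1.
(1102300485, 555 / ℚ) ramifies at {3, 5, 17, 43}: a division algebra.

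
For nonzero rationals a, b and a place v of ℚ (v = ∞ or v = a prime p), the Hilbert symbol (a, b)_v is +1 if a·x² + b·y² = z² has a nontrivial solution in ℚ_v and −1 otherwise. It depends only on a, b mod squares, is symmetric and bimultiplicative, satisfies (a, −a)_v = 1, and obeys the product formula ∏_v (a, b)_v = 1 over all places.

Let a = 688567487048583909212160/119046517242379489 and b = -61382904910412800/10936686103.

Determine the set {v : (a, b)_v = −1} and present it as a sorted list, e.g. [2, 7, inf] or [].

Mod squares: a ≡ 715, b ≡ -1729. Check v ∈ {∞, 2, 3, 5, 7, 11, 13, 19, 29, 43, 47, 53}.
v=29: a=29^-6·(≡15), b=29^-4·(≡8) mod 29; (15|29)=-1, (8|29)=-1; (−1)^{-6·-4·14}·(-1)^-4·(-1)^-6 = +1.
v=5: a=5^1·(≡3), b=5^2·(≡1) mod 5; (3|5)=-1, (1|5)=+1; (−1)^{1·2·2}·(-1)^2·(+1)^1 = +1.
v=53: a=53^0·(≡50), b=53^2·(≡30) mod 53; (50|53)=-1, (30|53)=-1; (−1)^{0·2·26}·(-1)^2·(-1)^0 = +1.
v=19: a=19^2·(≡12), b=19^1·(≡6) mod 19; (12|19)=-1, (6|19)=+1; (−1)^{2·1·9}·(-1)^1·(+1)^2 = -1.
v=∞: 715 > 0 and -1729 < 0  ⇒  (a,b)_∞ = +1.
v=7: a=7^-2·(≡2), b=7^-1·(≡5) mod 7; (2|7)=+1, (5|7)=-1; (−1)^{-2·-1·3}·(+1)^-1·(-1)^-2 = +1.
v=47: a=47^-2·(≡38), b=47^-2·(≡30) mod 47; (38|47)=-1, (30|47)=-1; (−1)^{-2·-2·23}·(-1)^-2·(-1)^-2 = +1.
v=43: a=43^-2·(≡42), b=43^0·(≡29) mod 43; (42|43)=-1, (29|43)=-1; (−1)^{-2·0·21}·(-1)^0·(-1)^-2 = +1.
v=2: v_2(a)=22, v_2(b)=10; units ≡ 3, 7 (mod 8); ε·ε+αω+βω = 1·1+22·0+10·1 ≡ 1  ⇒  (a,b)_2 = -1.
v=3: a=3^2·(≡1), b=3^0·(≡2) mod 3; (1|3)=+1, (2|3)=-1; (−1)^{2·0·1}·(+1)^0·(-1)^2 = +1.
v=13: a=13^7·(≡3), b=13^5·(≡9) mod 13; (3|13)=+1, (9|13)=+1; (−1)^{7·5·6}·(+1)^5·(+1)^7 = +1.
v=11: a=11^5·(≡8), b=11^2·(≡4) mod 11; (8|11)=-1, (4|11)=+1; (−1)^{5·2·5}·(-1)^2·(+1)^5 = +1.
(715, -1729 / ℚ) ramifies at {2, 19}: a division algebra.

[2, 19]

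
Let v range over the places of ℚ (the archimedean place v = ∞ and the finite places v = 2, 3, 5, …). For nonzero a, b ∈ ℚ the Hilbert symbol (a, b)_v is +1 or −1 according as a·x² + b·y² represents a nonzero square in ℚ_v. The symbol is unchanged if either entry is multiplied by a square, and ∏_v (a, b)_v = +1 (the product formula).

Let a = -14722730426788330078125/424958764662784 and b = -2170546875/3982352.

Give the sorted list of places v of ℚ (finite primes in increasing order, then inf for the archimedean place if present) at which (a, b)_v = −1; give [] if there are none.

[17, inf]

Mod squares: a ≡ -5, b ≡ -595. Check v ∈ {∞, 2, 3, 5, 7, 11, 17}.
v=11: a=11^-10·(≡8), b=11^-4·(≡8) mod 11; (8|11)=-1, (8|11)=-1; (−1)^{-10·-4·5}·(-1)^-4·(-1)^-10 = +1.
v=∞: -5 < 0 and -595 < 0  ⇒  (a,b)_∞ = -1.
v=3: a=3^8·(≡1), b=3^4·(≡2) mod 3; (1|3)=+1, (2|3)=-1; (−1)^{8·4·1}·(+1)^4·(-1)^8 = +1.
v=5: a=5^19·(≡4), b=5^7·(≡1) mod 5; (4|5)=+1, (1|5)=+1; (−1)^{19·7·2}·(+1)^7·(+1)^19 = +1.
v=2: v_2(a)=-14, v_2(b)=-4; units ≡ 3, 5 (mod 8); ε·ε+αω+βω = 1·0+-14·1+-4·1 ≡ 0  ⇒  (a,b)_2 = +1.
v=7: a=7^6·(≡2), b=7^3·(≡5) mod 7; (2|7)=+1, (5|7)=-1; (−1)^{6·3·3}·(+1)^3·(-1)^6 = +1.
v=17: a=17^0·(≡11), b=17^-1·(≡4) mod 17; (11|17)=-1, (4|17)=+1; (−1)^{0·-1·8}·(-1)^-1·(+1)^0 = -1.
Ram(-5, -595) = {17, ∞}; no ℚ_17-point on the conic.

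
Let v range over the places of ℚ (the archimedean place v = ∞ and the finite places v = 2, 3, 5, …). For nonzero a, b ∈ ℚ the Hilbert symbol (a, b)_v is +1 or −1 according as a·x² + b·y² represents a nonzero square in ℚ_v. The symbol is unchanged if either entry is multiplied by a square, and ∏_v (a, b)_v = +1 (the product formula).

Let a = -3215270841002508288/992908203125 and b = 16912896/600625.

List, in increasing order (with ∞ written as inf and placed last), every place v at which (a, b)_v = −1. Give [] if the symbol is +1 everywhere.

Mod squares: a ≡ -1365, b ≡ 546. Check v ∈ {∞, 2, 3, 5, 7, 11, 13, 23, 31}.
v=11: a=11^6·(≡7), b=11^2·(≡7) mod 11; (7|11)=-1, (7|11)=-1; (−1)^{6·2·5}·(-1)^2·(-1)^6 = +1.
v=13: a=13^3·(≡4), b=13^1·(≡9) mod 13; (4|13)=+1, (9|13)=+1; (−1)^{3·1·6}·(+1)^1·(+1)^3 = +1.
v=23: a=23^-2·(≡20), b=23^0·(≡10) mod 23; (20|23)=-1, (10|23)=-1; (−1)^{-2·0·11}·(-1)^0·(-1)^-2 = +1.
v=∞: -1365 < 0 and 546 > 0  ⇒  (a,b)_∞ = +1.
v=3: a=3^1·(≡1), b=3^1·(≡2) mod 3; (1|3)=+1, (2|3)=-1; (−1)^{1·1·1}·(+1)^1·(-1)^1 = +1.
v=2: v_2(a)=14, v_2(b)=9; units ≡ 3, 1 (mod 8); ε·ε+αω+βω = 1·0+14·0+9·1 ≡ 1  ⇒  (a,b)_2 = -1.
v=31: a=31^-2·(≡29), b=31^-2·(≡8) mod 31; (29|31)=-1, (8|31)=+1; (−1)^{-2·-2·15}·(-1)^-2·(+1)^-2 = +1.
v=5: a=5^-9·(≡3), b=5^-4·(≡1) mod 5; (3|5)=-1, (1|5)=+1; (−1)^{-9·-4·2}·(-1)^-4·(+1)^-9 = +1.
v=7: a=7^5·(≡2), b=7^1·(≡2) mod 7; (2|7)=+1, (2|7)=+1; (−1)^{5·1·3}·(+1)^1·(+1)^5 = -1.
(-1365, 546 / ℚ) ramifies at {2, 7}: a division algebra.

[2, 7]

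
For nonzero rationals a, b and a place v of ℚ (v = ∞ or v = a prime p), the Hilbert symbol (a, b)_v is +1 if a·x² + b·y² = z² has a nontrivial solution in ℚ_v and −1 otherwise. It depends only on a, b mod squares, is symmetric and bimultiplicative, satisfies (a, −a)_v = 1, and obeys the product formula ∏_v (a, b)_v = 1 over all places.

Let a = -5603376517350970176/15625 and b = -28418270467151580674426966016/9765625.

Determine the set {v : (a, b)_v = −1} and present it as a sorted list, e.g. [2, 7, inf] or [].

[2, 29, 37, inf]

(a, b) ≡ (-13949, -5681) mod (ℚ^×)²; places V = {2, 3, 5, 7, 13, 19, 23, 29, 37, ∞}.
(a,b)_2: α=6, β=12; u≡3, v≡7 (mod 8); ε(u)ε(v)=1·1, αω(v)=6·0, βω(u)=12·1; sum ≡ 1  ⇒  -1.
(a,b)_7: α=4, u≡2; β=4, v≡6 (mod 7); (2|7)=+1, (6|7)=-1; sign (−1)^0·+1^4·-1^4 = +1.
(a,b)_13: α=3, u≡7; β=5, v≡11 (mod 13); (7|13)=-1, (11|13)=-1; sign (−1)^0·-1^5·-1^3 = +1.
(a,b)_37: α=1, u≡33; β=2, v≡6 (mod 37); (33|37)=+1, (6|37)=-1; sign (−1)^0·+1^2·-1^1 = -1.
(a,b)_29: α=1, u≡27; β=2, v≡2 (mod 29); (27|29)=-1, (2|29)=-1; sign (−1)^0·-1^2·-1^1 = -1.
(a,b)_∞: sgn(-13949)=−, sgn(-5681)=−, so -1.
(a,b)_23: α=2, u≡4; β=3, v≡8 (mod 23); (4|23)=+1, (8|23)=+1; sign (−1)^0·+1^3·+1^2 = +1.
(a,b)_5: α=-6, u≡4; β=-10, v≡4 (mod 5); (4|5)=+1, (4|5)=+1; sign (−1)^0·+1^-10·+1^-6 = +1.
(a,b)_3: α=4, u≡1; β=4, v≡1 (mod 3); (1|3)=+1, (1|3)=+1; sign (−1)^0·+1^4·+1^4 = +1.
(a,b)_19: α=2, u≡16; β=3, v≡4 (mod 19); (16|19)=+1, (4|19)=+1; sign (−1)^0·+1^3·+1^2 = +1.
Ram(-13949, -5681) = {2, 29, 37, ∞}; no ℚ_2-point on the conic.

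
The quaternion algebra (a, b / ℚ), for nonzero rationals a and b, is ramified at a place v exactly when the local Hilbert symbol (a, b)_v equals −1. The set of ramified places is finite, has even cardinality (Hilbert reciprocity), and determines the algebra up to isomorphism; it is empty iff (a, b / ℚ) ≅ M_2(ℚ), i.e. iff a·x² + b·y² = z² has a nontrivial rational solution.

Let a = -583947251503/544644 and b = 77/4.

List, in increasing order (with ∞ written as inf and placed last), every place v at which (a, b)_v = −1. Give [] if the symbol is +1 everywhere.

(a, b) ≡ (-7, 77) mod (ℚ^×)²; places V = {2, 3, 7, 11, 31, 41, ∞}.
(a,b)_31: α=2, u≡17; β=0, v≡27 (mod 31); (17|31)=-1, (27|31)=-1; sign (−1)^0·-1^0·-1^2 = +1.
(a,b)_11: α=6, u≡3; β=1, v≡10 (mod 11); (3|11)=+1, (10|11)=-1; sign (−1)^0·+1^1·-1^6 = +1.
(a,b)_∞: sgn(-7)=−, sgn(77)=+, so +1.
(a,b)_41: α=-2, u≡34; β=0, v≡9 (mod 41); (34|41)=-1, (9|41)=+1; sign (−1)^0·-1^0·+1^-2 = +1.
(a,b)_2: α=-2, β=-2; u≡1, v≡5 (mod 8); ε(u)ε(v)=0·0, αω(v)=-2·1, βω(u)=-2·0; sum ≡ 0  ⇒  +1.
(a,b)_3: α=-4, u≡2; β=0, v≡2 (mod 3); (2|3)=-1, (2|3)=-1; sign (−1)^0·-1^0·-1^-4 = +1.
(a,b)_7: α=3, u≡6; β=1, v≡1 (mod 7); (6|7)=-1, (1|7)=+1; sign (−1)^1·-1^1·+1^3 = +1.
Every local symbol is +1, so the conic -7·x² + 77·y² = z² has ℚ_v-points for all v and hence a ℚ-point; (a, b / ℚ) ≅ M_2(ℚ).

[]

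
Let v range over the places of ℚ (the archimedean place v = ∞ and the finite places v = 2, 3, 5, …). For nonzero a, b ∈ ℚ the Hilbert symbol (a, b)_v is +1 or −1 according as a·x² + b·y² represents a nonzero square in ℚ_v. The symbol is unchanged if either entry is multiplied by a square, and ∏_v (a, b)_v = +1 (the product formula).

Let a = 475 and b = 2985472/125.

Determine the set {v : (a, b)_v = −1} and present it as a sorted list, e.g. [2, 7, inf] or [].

[7, 19]

Mod squares: a ≡ 19, b ≡ 1190. Check v ∈ {∞, 2, 5, 7, 17, 19}.
v=19: a=19^1·(≡6), b=19^0·(≡14) mod 19; (6|19)=+1, (14|19)=-1; (−1)^{1·0·9}·(+1)^0·(-1)^1 = -1.
v=2: v_2(a)=0, v_2(b)=9; units ≡ 3, 3 (mod 8); ε·ε+αω+βω = 1·1+0·1+9·1 ≡ 0  ⇒  (a,b)_2 = +1.
v=∞: 19 > 0 and 1190 > 0  ⇒  (a,b)_∞ = +1.
v=7: a=7^0·(≡6), b=7^3·(≡4) mod 7; (6|7)=-1, (4|7)=+1; (−1)^{0·3·3}·(-1)^3·(+1)^0 = -1.
v=5: a=5^2·(≡4), b=5^-3·(≡2) mod 5; (4|5)=+1, (2|5)=-1; (−1)^{2·-3·2}·(+1)^-3·(-1)^2 = +1.
v=17: a=17^0·(≡16), b=17^1·(≡1) mod 17; (16|17)=+1, (1|17)=+1; (−1)^{0·1·8}·(+1)^1·(+1)^0 = +1.
|Ram(19, 1190)| = 2, even; anisotropic at {7, 19}.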